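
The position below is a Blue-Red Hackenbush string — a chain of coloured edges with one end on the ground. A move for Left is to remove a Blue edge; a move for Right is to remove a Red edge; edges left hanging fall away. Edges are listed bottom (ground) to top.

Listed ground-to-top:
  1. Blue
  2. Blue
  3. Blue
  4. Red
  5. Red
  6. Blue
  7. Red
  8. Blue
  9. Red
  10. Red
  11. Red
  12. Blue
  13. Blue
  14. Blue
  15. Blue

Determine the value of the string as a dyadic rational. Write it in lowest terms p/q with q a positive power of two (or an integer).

9503/4096

B: Left { 0 }, Right {  } so simplest 1
BB: Left { 0 1 }, Right {  } so simplest 2
BBB: Left { 0 1 2 }, Right {  } so simplest 3
BBBR: Left { 0 1 2 }, Right { 3 } so simplest 5/2
BBBRR: Left { 0 1 2 }, Right { 5/2 3 } so simplest 9/4
BBBRRB: Left { 0 1 2 9/4 }, Right { 5/2 3 } so simplest 19/8
BBBRRBR: Left { 0 1 2 9/4 }, Right { 19/8 5/2 3 } so simplest 37/16
BBBRRBRB: Left { 0 1 2 9/4 37/16 }, Right { 19/8 5/2 3 } so simplest 75/32
BBBRRBRBR: Left { 0 1 2 9/4 37/16 }, Right { 75/32 19/8 5/2 3 } so simplest 149/64
BBBRRBRBRR: Left { 0 1 2 9/4 37/16 }, Right { 149/64 75/32 19/8 5/2 3 } so simplest 297/128
BBBRRBRBRRR: Left { 0 1 2 9/4 37/16 }, Right { 297/128 149/64 75/32 19/8 5/2 3 } so simplest 593/256
BBBRRBRBRRRB: Left { 0 1 2 9/4 37/16 593/256 }, Right { 297/128 149/64 75/32 19/8 5/2 3 } so simplest 1187/512
BBBRRBRBRRRBB: Left { 0 1 2 9/4 37/16 593/256 1187/512 }, Right { 297/128 149/64 75/32 19/8 5/2 3 } so simplest 2375/1024
BBBRRBRBRRRBBB: Left { 0 1 2 9/4 37/16 593/256 1187/512 2375/1024 }, Right { 297/128 149/64 75/32 19/8 5/2 3 } so simplest 4751/2048
BBBRRBRBRRRBBBB: Left { 0 1 2 9/4 37/16 593/256 1187/512 2375/1024 4751/2048 }, Right { 297/128 149/64 75/32 19/8 5/2 3 } so simplest 9503/4096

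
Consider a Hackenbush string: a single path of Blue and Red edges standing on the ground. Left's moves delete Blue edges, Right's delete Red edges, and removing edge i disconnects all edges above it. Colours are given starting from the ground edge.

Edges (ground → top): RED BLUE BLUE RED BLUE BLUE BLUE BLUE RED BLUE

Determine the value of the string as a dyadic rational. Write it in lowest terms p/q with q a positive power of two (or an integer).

Prefix values for RED BLUE BLUE RED BLUE BLUE BLUE BLUE RED BLUE via {L|R} + simplicity:
val_1 [R]  L=[—]  R=[0]  — -1
val_2 [RB]  L=[-1]  R=[0]  — -1/2
val_3 [RBB]  L=[-1,-1/2]  R=[0]  — -1/4
val_4 [RBBR]  L=[-1,-1/2]  R=[-1/4,0]  — -3/8
val_5 [RBBRB]  L=[-1,-1/2,-3/8]  R=[-1/4,0]  — -5/16
val_6 [RBBRBB]  L=[-1,-1/2,-3/8,-5/16]  R=[-1/4,0]  — -9/32
val_7 [RBBRBBB]  L=[-1,-1/2,-3/8,-5/16,-9/32]  R=[-1/4,0]  — -17/64
val_8 [RBBRBBBB]  L=[-1,-1/2,-3/8,-5/16,-9/32,-17/64]  R=[-1/4,0]  — -33/128
val_9 [RBBRBBBBR]  L=[-1,-1/2,-3/8,-5/16,-9/32,-17/64]  R=[-33/128,-1/4,0]  — -67/256
val_10 [RBBRBBBBRB]  L=[-1,-1/2,-3/8,-5/16,-9/32,-17/64,-67/256]  R=[-33/128,-1/4,0]  — -133/512

-133/512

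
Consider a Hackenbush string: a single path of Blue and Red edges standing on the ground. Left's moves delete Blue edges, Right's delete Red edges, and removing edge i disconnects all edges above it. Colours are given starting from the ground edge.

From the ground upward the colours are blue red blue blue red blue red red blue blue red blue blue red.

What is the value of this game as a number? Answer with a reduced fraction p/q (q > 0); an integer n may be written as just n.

Build val(s[:k]) for k = 1..14, string s = blue red blue blue red blue red red blue blue red blue blue red.
val_1 [b]  L=[0]  R=[none]  — 1
val_2 [br]  L=[0]  R=[1]  — 1/2
val_3 [brb]  L=[0,1/2]  R=[1]  — 3/4
val_4 [brbb]  L=[0,1/2,3/4]  R=[1]  — 7/8
val_5 [brbbr]  L=[0,1/2,3/4]  R=[7/8,1]  — 13/16
val_6 [brbbrb]  L=[0,1/2,3/4,13/16]  R=[7/8,1]  — 27/32
val_7 [brbbrbr]  L=[0,1/2,3/4,13/16]  R=[27/32,7/8,1]  — 53/64
val_8 [brbbrbrr]  L=[0,1/2,3/4,13/16]  R=[53/64,27/32,7/8,1]  — 105/128
val_9 [brbbrbrrb]  L=[0,1/2,3/4,13/16,105/128]  R=[53/64,27/32,7/8,1]  — 211/256
val_10 [brbbrbrrbb]  L=[0,1/2,3/4,13/16,105/128,211/256]  R=[53/64,27/32,7/8,1]  — 423/512
val_11 [brbbrbrrbbr]  L=[0,1/2,3/4,13/16,105/128,211/256]  R=[423/512,53/64,27/32,7/8,1]  — 845/1024
val_12 [brbbrbrrbbrb]  L=[0,1/2,3/4,13/16,105/128,211/256,845/1024]  R=[423/512,53/64,27/32,7/8,1]  — 1691/2048
val_13 [brbbrbrrbbrbb]  L=[0,1/2,3/4,13/16,105/128,211/256,845/1024,1691/2048]  R=[423/512,53/64,27/32,7/8,1]  — 3383/4096
val_14 [brbbrbrrbbrbbr]  L=[0,1/2,3/4,13/16,105/128,211/256,845/1024,1691/2048]  R=[3383/4096,423/512,53/64,27/32,7/8,1]  — 6765/8192

6765/8192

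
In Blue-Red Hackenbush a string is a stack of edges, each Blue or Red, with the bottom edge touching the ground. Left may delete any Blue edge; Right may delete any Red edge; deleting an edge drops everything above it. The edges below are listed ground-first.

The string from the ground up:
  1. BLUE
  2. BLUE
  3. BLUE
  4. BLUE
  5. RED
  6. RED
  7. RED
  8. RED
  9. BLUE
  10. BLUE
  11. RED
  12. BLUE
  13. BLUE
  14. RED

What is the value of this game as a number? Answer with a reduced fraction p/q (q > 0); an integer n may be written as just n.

Build G(s[:k]) for k = 1..14, string s = BLUE BLUE BLUE BLUE RED RED RED RED BLUE BLUE RED BLUE BLUE RED.
B: Left { 0 }, Right { none } → simplest 1
BB: Left { 0; 1 }, Right { none } → simplest 2
BBB: Left { 0; 1; 2 }, Right { none } → simplest 3
BBBB: Left { 0; 1; 2; 3 }, Right { none } → simplest 4
BBBBR: Left { 0; 1; 2; 3 }, Right { 4 } → simplest 7/2
BBBBRR: Left { 0; 1; 2; 3 }, Right { 7/2; 4 } → simplest 13/4
BBBBRRR: Left { 0; 1; 2; 3 }, Right { 13/4; 7/2; 4 } → simplest 25/8
BBBBRRRR: Left { 0; 1; 2; 3 }, Right { 25/8; 13/4; 7/2; 4 } → simplest 49/16
BBBBRRRRB: Left { 0; 1; 2; 3; 49/16 }, Right { 25/8; 13/4; 7/2; 4 } → simplest 99/32
BBBBRRRRBB: Left { 0; 1; 2; 3; 49/16; 99/32 }, Right { 25/8; 13/4; 7/2; 4 } → simplest 199/64
BBBBRRRRBBR: Left { 0; 1; 2; 3; 49/16; 99/32 }, Right { 199/64; 25/8; 13/4; 7/2; 4 } → simplest 397/128
BBBBRRRRBBRB: Left { 0; 1; 2; 3; 49/16; 99/32; 397/128 }, Right { 199/64; 25/8; 13/4; 7/2; 4 } → simplest 795/256
BBBBRRRRBBRBB: Left { 0; 1; 2; 3; 49/16; 99/32; 397/128; 795/256 }, Right { 199/64; 25/8; 13/4; 7/2; 4 } → simplest 1591/512
BBBBRRRRBBRBBR: Left { 0; 1; 2; 3; 49/16; 99/32; 397/128; 795/256 }, Right { 1591/512; 199/64; 25/8; 13/4; 7/2; 4 } → simplest 3181/1024

3181/1024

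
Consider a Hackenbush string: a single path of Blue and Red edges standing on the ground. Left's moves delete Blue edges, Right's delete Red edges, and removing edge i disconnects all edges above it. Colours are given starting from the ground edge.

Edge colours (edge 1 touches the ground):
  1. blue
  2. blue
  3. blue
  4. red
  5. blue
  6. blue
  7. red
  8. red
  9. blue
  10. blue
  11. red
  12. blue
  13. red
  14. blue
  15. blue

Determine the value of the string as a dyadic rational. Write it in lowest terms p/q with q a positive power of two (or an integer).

11479/4096

Build value(s[:k]) for k = 1..15, string s = blue blue blue red blue blue red red blue blue red blue red blue blue.
value(b) = { 0 |  } -> 1
value(bb) = { 0; 1 |  } -> 2
value(bbb) = { 0; 1; 2 |  } -> 3
value(bbbr) = { 0; 1; 2 | 3 } -> 5/2
value(bbbrb) = { 0; 1; 2; 5/2 | 3 } -> 11/4
value(bbbrbb) = { 0; 1; 2; 5/2; 11/4 | 3 } -> 23/8
value(bbbrbbr) = { 0; 1; 2; 5/2; 11/4 | 23/8; 3 } -> 45/16
value(bbbrbbrr) = { 0; 1; 2; 5/2; 11/4 | 45/16; 23/8; 3 } -> 89/32
value(bbbrbbrrb) = { 0; 1; 2; 5/2; 11/4; 89/32 | 45/16; 23/8; 3 } -> 179/64
value(bbbrbbrrbb) = { 0; 1; 2; 5/2; 11/4; 89/32; 179/64 | 45/16; 23/8; 3 } -> 359/128
value(bbbrbbrrbbr) = { 0; 1; 2; 5/2; 11/4; 89/32; 179/64 | 359/128; 45/16; 23/8; 3 } -> 717/256
value(bbbrbbrrbbrb) = { 0; 1; 2; 5/2; 11/4; 89/32; 179/64; 717/256 | 359/128; 45/16; 23/8; 3 } -> 1435/512
value(bbbrbbrrbbrbr) = { 0; 1; 2; 5/2; 11/4; 89/32; 179/64; 717/256 | 1435/512; 359/128; 45/16; 23/8; 3 } -> 2869/1024
value(bbbrbbrrbbrbrb) = { 0; 1; 2; 5/2; 11/4; 89/32; 179/64; 717/256; 2869/1024 | 1435/512; 359/128; 45/16; 23/8; 3 } -> 5739/2048
value(bbbrbbrrbbrbrbb) = { 0; 1; 2; 5/2; 11/4; 89/32; 179/64; 717/256; 2869/1024; 5739/2048 | 1435/512; 359/128; 45/16; 23/8; 3 } -> 11479/4096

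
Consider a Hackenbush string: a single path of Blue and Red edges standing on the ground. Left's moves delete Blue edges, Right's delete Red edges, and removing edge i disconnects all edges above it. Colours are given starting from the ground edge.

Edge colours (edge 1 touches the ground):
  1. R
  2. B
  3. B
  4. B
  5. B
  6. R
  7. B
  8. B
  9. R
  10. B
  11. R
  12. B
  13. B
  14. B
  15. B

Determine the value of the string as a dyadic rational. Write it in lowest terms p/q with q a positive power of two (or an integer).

Prefix values for R B B B B R B B R B R B B B B via {L|R} + simplicity:
edge 1 of 15 (R): { (no moves) | 0 } gives -1
edge 2 of 15 (B): { -1 | 0 } gives -1/2
edge 3 of 15 (B): { -1; -1/2 | 0 } gives -1/4
edge 4 of 15 (B): { -1; -1/2; -1/4 | 0 } gives -1/8
edge 5 of 15 (B): { -1; -1/2; -1/4; -1/8 | 0 } gives -1/16
edge 6 of 15 (R): { -1; -1/2; -1/4; -1/8 | -1/16; 0 } gives -3/32
edge 7 of 15 (B): { -1; -1/2; -1/4; -1/8; -3/32 | -1/16; 0 } gives -5/64
edge 8 of 15 (B): { -1; -1/2; -1/4; -1/8; -3/32; -5/64 | -1/16; 0 } gives -9/128
edge 9 of 15 (R): { -1; -1/2; -1/4; -1/8; -3/32; -5/64 | -9/128; -1/16; 0 } gives -19/256
edge 10 of 15 (B): { -1; -1/2; -1/4; -1/8; -3/32; -5/64; -19/256 | -9/128; -1/16; 0 } gives -37/512
edge 11 of 15 (R): { -1; -1/2; -1/4; -1/8; -3/32; -5/64; -19/256 | -37/512; -9/128; -1/16; 0 } gives -75/1024
edge 12 of 15 (B): { -1; -1/2; -1/4; -1/8; -3/32; -5/64; -19/256; -75/1024 | -37/512; -9/128; -1/16; 0 } gives -149/2048
edge 13 of 15 (B): { -1; -1/2; -1/4; -1/8; -3/32; -5/64; -19/256; -75/1024; -149/2048 | -37/512; -9/128; -1/16; 0 } gives -297/4096
edge 14 of 15 (B): { -1; -1/2; -1/4; -1/8; -3/32; -5/64; -19/256; -75/1024; -149/2048; -297/4096 | -37/512; -9/128; -1/16; 0 } gives -593/8192
edge 15 of 15 (B): { -1; -1/2; -1/4; -1/8; -3/32; -5/64; -19/256; -75/1024; -149/2048; -297/4096; -593/8192 | -37/512; -9/128; -1/16; 0 } gives -1185/16384

-1185/16384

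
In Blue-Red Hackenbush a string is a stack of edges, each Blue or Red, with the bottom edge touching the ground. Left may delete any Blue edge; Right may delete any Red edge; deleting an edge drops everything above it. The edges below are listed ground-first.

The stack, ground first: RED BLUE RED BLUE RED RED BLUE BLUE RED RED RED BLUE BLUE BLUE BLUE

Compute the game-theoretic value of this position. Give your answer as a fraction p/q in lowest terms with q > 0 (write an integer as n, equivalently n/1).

-11489/16384

Recurse on prefixes of the 15-edge string RED BLUE RED BLUE RED RED BLUE BLUE RED RED RED BLUE BLUE BLUE BLUE:
1 of 15 · R · max L −∞ · min R 0 -> -1
2 of 15 · RB · max L -1 · min R 0 -> -1/2
3 of 15 · RBR · max L -1 · min R -1/2 -> -3/4
4 of 15 · RBRB · max L -3/4 · min R -1/2 -> -5/8
5 of 15 · RBRBR · max L -3/4 · min R -5/8 -> -11/16
6 of 15 · RBRBRR · max L -3/4 · min R -11/16 -> -23/32
7 of 15 · RBRBRRB · max L -23/32 · min R -11/16 -> -45/64
8 of 15 · RBRBRRBB · max L -45/64 · min R -11/16 -> -89/128
9 of 15 · RBRBRRBBR · max L -45/64 · min R -89/128 -> -179/256
10 of 15 · RBRBRRBBRR · max L -45/64 · min R -179/256 -> -359/512
11 of 15 · RBRBRRBBRRR · max L -45/64 · min R -359/512 -> -719/1024
12 of 15 · RBRBRRBBRRRB · max L -719/1024 · min R -359/512 -> -1437/2048
13 of 15 · RBRBRRBBRRRBB · max L -1437/2048 · min R -359/512 -> -2873/4096
14 of 15 · RBRBRRBBRRRBBB · max L -2873/4096 · min R -359/512 -> -5745/8192
15 of 15 · RBRBRRBBRRRBBBB · max L -5745/8192 · min R -359/512 -> -11489/16384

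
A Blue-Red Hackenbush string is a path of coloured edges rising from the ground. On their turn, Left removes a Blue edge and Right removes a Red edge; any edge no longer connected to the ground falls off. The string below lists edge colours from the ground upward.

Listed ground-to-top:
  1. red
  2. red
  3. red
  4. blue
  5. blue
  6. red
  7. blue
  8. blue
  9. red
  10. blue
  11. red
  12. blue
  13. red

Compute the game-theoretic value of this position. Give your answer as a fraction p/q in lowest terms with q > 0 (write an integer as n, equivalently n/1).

-2347/1024

r: Left { (no moves) }, Right { 0 } gives simplest -1
rr: Left { (no moves) }, Right { -1; 0 } gives simplest -2
rrr: Left { (no moves) }, Right { -2; -1; 0 } gives simplest -3
rrrb: Left { -3 }, Right { -2; -1; 0 } gives simplest -5/2
rrrbb: Left { -3; -5/2 }, Right { -2; -1; 0 } gives simplest -9/4
rrrbbr: Left { -3; -5/2 }, Right { -9/4; -2; -1; 0 } gives simplest -19/8
rrrbbrb: Left { -3; -5/2; -19/8 }, Right { -9/4; -2; -1; 0 } gives simplest -37/16
rrrbbrbb: Left { -3; -5/2; -19/8; -37/16 }, Right { -9/4; -2; -1; 0 } gives simplest -73/32
rrrbbrbbr: Left { -3; -5/2; -19/8; -37/16 }, Right { -73/32; -9/4; -2; -1; 0 } gives simplest -147/64
rrrbbrbbrb: Left { -3; -5/2; -19/8; -37/16; -147/64 }, Right { -73/32; -9/4; -2; -1; 0 } gives simplest -293/128
rrrbbrbbrbr: Left { -3; -5/2; -19/8; -37/16; -147/64 }, Right { -293/128; -73/32; -9/4; -2; -1; 0 } gives simplest -587/256
rrrbbrbbrbrb: Left { -3; -5/2; -19/8; -37/16; -147/64; -587/256 }, Right { -293/128; -73/32; -9/4; -2; -1; 0 } gives simplest -1173/512
rrrbbrbbrbrbr: Left { -3; -5/2; -19/8; -37/16; -147/64; -587/256 }, Right { -1173/512; -293/128; -73/32; -9/4; -2; -1; 0 } gives simplest -2347/1024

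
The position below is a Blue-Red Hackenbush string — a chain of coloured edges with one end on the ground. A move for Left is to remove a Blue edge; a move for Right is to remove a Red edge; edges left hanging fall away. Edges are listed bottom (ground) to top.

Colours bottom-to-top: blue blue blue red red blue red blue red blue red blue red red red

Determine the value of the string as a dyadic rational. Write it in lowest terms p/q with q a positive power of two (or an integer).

Recurse on prefixes of the 15-edge string blue blue blue red red blue red blue red blue red blue red red red:
1 of 15 · b · max L 0 · min R +∞ => 1
2 of 15 · bb · max L 1 · min R +∞ => 2
3 of 15 · bbb · max L 2 · min R +∞ => 3
4 of 15 · bbbr · max L 2 · min R 3 => 5/2
5 of 15 · bbbrr · max L 2 · min R 5/2 => 9/4
6 of 15 · bbbrrb · max L 9/4 · min R 5/2 => 19/8
7 of 15 · bbbrrbr · max L 9/4 · min R 19/8 => 37/16
8 of 15 · bbbrrbrb · max L 37/16 · min R 19/8 => 75/32
9 of 15 · bbbrrbrbr · max L 37/16 · min R 75/32 => 149/64
10 of 15 · bbbrrbrbrb · max L 149/64 · min R 75/32 => 299/128
11 of 15 · bbbrrbrbrbr · max L 149/64 · min R 299/128 => 597/256
12 of 15 · bbbrrbrbrbrb · max L 597/256 · min R 299/128 => 1195/512
13 of 15 · bbbrrbrbrbrbr · max L 597/256 · min R 1195/512 => 2389/1024
14 of 15 · bbbrrbrbrbrbrr · max L 597/256 · min R 2389/1024 => 4777/2048
15 of 15 · bbbrrbrbrbrbrrr · max L 597/256 · min R 4777/2048 => 9553/4096

9553/4096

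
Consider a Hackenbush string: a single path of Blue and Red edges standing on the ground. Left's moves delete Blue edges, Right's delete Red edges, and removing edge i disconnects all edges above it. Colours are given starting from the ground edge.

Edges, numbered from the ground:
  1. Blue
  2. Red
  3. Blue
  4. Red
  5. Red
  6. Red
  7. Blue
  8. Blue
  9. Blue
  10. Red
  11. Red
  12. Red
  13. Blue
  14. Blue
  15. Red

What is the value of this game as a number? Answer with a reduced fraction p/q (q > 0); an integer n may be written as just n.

Recurse on prefixes of the 15-edge string Blue Red Blue Red Red Red Blue Blue Blue Red Red Red Blue Blue Red:
1 of 15 · B · max L 0 · min R +∞ gives 1
2 of 15 · BR · max L 0 · min R 1 gives 1/2
3 of 15 · BRB · max L 1/2 · min R 1 gives 3/4
4 of 15 · BRBR · max L 1/2 · min R 3/4 gives 5/8
5 of 15 · BRBRR · max L 1/2 · min R 5/8 gives 9/16
6 of 15 · BRBRRR · max L 1/2 · min R 9/16 gives 17/32
7 of 15 · BRBRRRB · max L 17/32 · min R 9/16 gives 35/64
8 of 15 · BRBRRRBB · max L 35/64 · min R 9/16 gives 71/128
9 of 15 · BRBRRRBBB · max L 71/128 · min R 9/16 gives 143/256
10 of 15 · BRBRRRBBBR · max L 71/128 · min R 143/256 gives 285/512
11 of 15 · BRBRRRBBBRR · max L 71/128 · min R 285/512 gives 569/1024
12 of 15 · BRBRRRBBBRRR · max L 71/128 · min R 569/1024 gives 1137/2048
13 of 15 · BRBRRRBBBRRRB · max L 1137/2048 · min R 569/1024 gives 2275/4096
14 of 15 · BRBRRRBBBRRRBB · max L 2275/4096 · min R 569/1024 gives 4551/8192
15 of 15 · BRBRRRBBBRRRBBR · max L 2275/4096 · min R 4551/8192 gives 9101/16384

9101/16384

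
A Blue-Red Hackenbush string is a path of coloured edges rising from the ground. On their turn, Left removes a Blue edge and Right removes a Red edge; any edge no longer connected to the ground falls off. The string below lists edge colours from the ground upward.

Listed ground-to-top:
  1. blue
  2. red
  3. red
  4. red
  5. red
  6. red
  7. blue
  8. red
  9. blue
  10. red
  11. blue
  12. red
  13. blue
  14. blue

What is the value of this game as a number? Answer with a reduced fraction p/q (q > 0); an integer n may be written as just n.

343/8192

Build g(s[:k]) for k = 1..14, string s = blue red red red red red blue red blue red blue red blue blue.
g_1 [b]  L=[0]  R=[(no moves)]  -> 1
g_2 [br]  L=[0]  R=[1]  -> 1/2
g_3 [brr]  L=[0]  R=[1/2; 1]  -> 1/4
g_4 [brrr]  L=[0]  R=[1/4; 1/2; 1]  -> 1/8
g_5 [brrrr]  L=[0]  R=[1/8; 1/4; 1/2; 1]  -> 1/16
g_6 [brrrrr]  L=[0]  R=[1/16; 1/8; 1/4; 1/2; 1]  -> 1/32
g_7 [brrrrrb]  L=[0; 1/32]  R=[1/16; 1/8; 1/4; 1/2; 1]  -> 3/64
g_8 [brrrrrbr]  L=[0; 1/32]  R=[3/64; 1/16; 1/8; 1/4; 1/2; 1]  -> 5/128
g_9 [brrrrrbrb]  L=[0; 1/32; 5/128]  R=[3/64; 1/16; 1/8; 1/4; 1/2; 1]  -> 11/256
g_10 [brrrrrbrbr]  L=[0; 1/32; 5/128]  R=[11/256; 3/64; 1/16; 1/8; 1/4; 1/2; 1]  -> 21/512
g_11 [brrrrrbrbrb]  L=[0; 1/32; 5/128; 21/512]  R=[11/256; 3/64; 1/16; 1/8; 1/4; 1/2; 1]  -> 43/1024
g_12 [brrrrrbrbrbr]  L=[0; 1/32; 5/128; 21/512]  R=[43/1024; 11/256; 3/64; 1/16; 1/8; 1/4; 1/2; 1]  -> 85/2048
g_13 [brrrrrbrbrbrb]  L=[0; 1/32; 5/128; 21/512; 85/2048]  R=[43/1024; 11/256; 3/64; 1/16; 1/8; 1/4; 1/2; 1]  -> 171/4096
g_14 [brrrrrbrbrbrbb]  L=[0; 1/32; 5/128; 21/512; 85/2048; 171/4096]  R=[43/1024; 11/256; 3/64; 1/16; 1/8; 1/4; 1/2; 1]  -> 343/8192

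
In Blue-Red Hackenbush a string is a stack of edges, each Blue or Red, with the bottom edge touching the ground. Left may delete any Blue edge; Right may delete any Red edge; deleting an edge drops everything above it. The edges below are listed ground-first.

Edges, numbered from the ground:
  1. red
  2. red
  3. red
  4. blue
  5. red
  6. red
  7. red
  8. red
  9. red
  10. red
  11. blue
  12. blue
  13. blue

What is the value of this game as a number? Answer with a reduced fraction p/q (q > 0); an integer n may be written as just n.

r: Left { ∅ }, Right { 0 } => simplest -1
rr: Left { ∅ }, Right { -1 0 } => simplest -2
rrr: Left { ∅ }, Right { -2 -1 0 } => simplest -3
rrrb: Left { -3 }, Right { -2 -1 0 } => simplest -5/2
rrrbr: Left { -3 }, Right { -5/2 -2 -1 0 } => simplest -11/4
rrrbrr: Left { -3 }, Right { -11/4 -5/2 -2 -1 0 } => simplest -23/8
rrrbrrr: Left { -3 }, Right { -23/8 -11/4 -5/2 -2 -1 0 } => simplest -47/16
rrrbrrrr: Left { -3 }, Right { -47/16 -23/8 -11/4 -5/2 -2 -1 0 } => simplest -95/32
rrrbrrrrr: Left { -3 }, Right { -95/32 -47/16 -23/8 -11/4 -5/2 -2 -1 0 } => simplest -191/64
rrrbrrrrrr: Left { -3 }, Right { -191/64 -95/32 -47/16 -23/8 -11/4 -5/2 -2 -1 0 } => simplest -383/128
rrrbrrrrrrb: Left { -3 -383/128 }, Right { -191/64 -95/32 -47/16 -23/8 -11/4 -5/2 -2 -1 0 } => simplest -765/256
rrrbrrrrrrbb: Left { -3 -383/128 -765/256 }, Right { -191/64 -95/32 -47/16 -23/8 -11/4 -5/2 -2 -1 0 } => simplest -1529/512
rrrbrrrrrrbbb: Left { -3 -383/128 -765/256 -1529/512 }, Right { -191/64 -95/32 -47/16 -23/8 -11/4 -5/2 -2 -1 0 } => simplest -3057/1024

-3057/1024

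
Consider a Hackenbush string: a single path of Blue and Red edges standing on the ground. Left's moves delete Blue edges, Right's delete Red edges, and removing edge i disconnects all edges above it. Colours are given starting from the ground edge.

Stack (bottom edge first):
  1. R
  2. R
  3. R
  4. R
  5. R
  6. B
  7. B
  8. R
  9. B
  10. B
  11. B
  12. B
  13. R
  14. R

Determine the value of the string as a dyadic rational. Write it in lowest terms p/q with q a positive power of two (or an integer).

-2183/512

R: Left { ∅ }, Right { 0 } -> simplest -1
RR: Left { ∅ }, Right { -1,0 } -> simplest -2
RRR: Left { ∅ }, Right { -2,-1,0 } -> simplest -3
RRRR: Left { ∅ }, Right { -3,-2,-1,0 } -> simplest -4
RRRRR: Left { ∅ }, Right { -4,-3,-2,-1,0 } -> simplest -5
RRRRRB: Left { -5 }, Right { -4,-3,-2,-1,0 } -> simplest -9/2
RRRRRBB: Left { -5,-9/2 }, Right { -4,-3,-2,-1,0 } -> simplest -17/4
RRRRRBBR: Left { -5,-9/2 }, Right { -17/4,-4,-3,-2,-1,0 } -> simplest -35/8
RRRRRBBRB: Left { -5,-9/2,-35/8 }, Right { -17/4,-4,-3,-2,-1,0 } -> simplest -69/16
RRRRRBBRBB: Left { -5,-9/2,-35/8,-69/16 }, Right { -17/4,-4,-3,-2,-1,0 } -> simplest -137/32
RRRRRBBRBBB: Left { -5,-9/2,-35/8,-69/16,-137/32 }, Right { -17/4,-4,-3,-2,-1,0 } -> simplest -273/64
RRRRRBBRBBBB: Left { -5,-9/2,-35/8,-69/16,-137/32,-273/64 }, Right { -17/4,-4,-3,-2,-1,0 } -> simplest -545/128
RRRRRBBRBBBBR: Left { -5,-9/2,-35/8,-69/16,-137/32,-273/64 }, Right { -545/128,-17/4,-4,-3,-2,-1,0 } -> simplest -1091/256
RRRRRBBRBBBBRR: Left { -5,-9/2,-35/8,-69/16,-137/32,-273/64 }, Right { -1091/256,-545/128,-17/4,-4,-3,-2,-1,0 } -> simplest -2183/512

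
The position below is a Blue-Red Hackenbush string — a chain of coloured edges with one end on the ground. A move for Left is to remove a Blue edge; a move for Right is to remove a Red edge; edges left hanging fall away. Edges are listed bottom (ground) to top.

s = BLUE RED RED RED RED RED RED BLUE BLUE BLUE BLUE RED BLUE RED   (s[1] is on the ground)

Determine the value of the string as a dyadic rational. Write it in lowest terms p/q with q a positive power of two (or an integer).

Build value(s[:k]) for k = 1..14, string s = BLUE RED RED RED RED RED RED BLUE BLUE BLUE BLUE RED BLUE RED.
1 of 14 · B · max L 0 · min R +∞ gives 1
2 of 14 · BR · max L 0 · min R 1 gives 1/2
3 of 14 · BRR · max L 0 · min R 1/2 gives 1/4
4 of 14 · BRRR · max L 0 · min R 1/4 gives 1/8
5 of 14 · BRRRR · max L 0 · min R 1/8 gives 1/16
6 of 14 · BRRRRR · max L 0 · min R 1/16 gives 1/32
7 of 14 · BRRRRRR · max L 0 · min R 1/32 gives 1/64
8 of 14 · BRRRRRRB · max L 1/64 · min R 1/32 gives 3/128
9 of 14 · BRRRRRRBB · max L 3/128 · min R 1/32 gives 7/256
10 of 14 · BRRRRRRBBB · max L 7/256 · min R 1/32 gives 15/512
11 of 14 · BRRRRRRBBBB · max L 15/512 · min R 1/32 gives 31/1024
12 of 14 · BRRRRRRBBBBR · max L 15/512 · min R 31/1024 gives 61/2048
13 of 14 · BRRRRRRBBBBRB · max L 61/2048 · min R 31/1024 gives 123/4096
14 of 14 · BRRRRRRBBBBRBR · max L 61/2048 · min R 123/4096 gives 245/8192

245/8192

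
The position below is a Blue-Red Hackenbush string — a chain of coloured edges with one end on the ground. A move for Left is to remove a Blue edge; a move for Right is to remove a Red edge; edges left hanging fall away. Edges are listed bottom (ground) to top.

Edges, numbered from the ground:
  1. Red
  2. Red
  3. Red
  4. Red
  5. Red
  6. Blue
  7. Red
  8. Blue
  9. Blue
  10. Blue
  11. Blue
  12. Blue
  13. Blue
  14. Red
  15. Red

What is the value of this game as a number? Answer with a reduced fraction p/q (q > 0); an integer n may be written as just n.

Prefix values for Red Red Red Red Red Blue Red Blue Blue Blue Blue Blue Blue Red Red via {L|R} + simplicity:
value_1 [R]  L=[∅]  R=[0]  gives -1
value_2 [RR]  L=[∅]  R=[-1, 0]  gives -2
value_3 [RRR]  L=[∅]  R=[-2, -1, 0]  gives -3
value_4 [RRRR]  L=[∅]  R=[-3, -2, -1, 0]  gives -4
value_5 [RRRRR]  L=[∅]  R=[-4, -3, -2, -1, 0]  gives -5
value_6 [RRRRRB]  L=[-5]  R=[-4, -3, -2, -1, 0]  gives -9/2
value_7 [RRRRRBR]  L=[-5]  R=[-9/2, -4, -3, -2, -1, 0]  gives -19/4
value_8 [RRRRRBRB]  L=[-5, -19/4]  R=[-9/2, -4, -3, -2, -1, 0]  gives -37/8
value_9 [RRRRRBRBB]  L=[-5, -19/4, -37/8]  R=[-9/2, -4, -3, -2, -1, 0]  gives -73/16
value_10 [RRRRRBRBBB]  L=[-5, -19/4, -37/8, -73/16]  R=[-9/2, -4, -3, -2, -1, 0]  gives -145/32
value_11 [RRRRRBRBBBB]  L=[-5, -19/4, -37/8, -73/16, -145/32]  R=[-9/2, -4, -3, -2, -1, 0]  gives -289/64
value_12 [RRRRRBRBBBBB]  L=[-5, -19/4, -37/8, -73/16, -145/32, -289/64]  R=[-9/2, -4, -3, -2, -1, 0]  gives -577/128
value_13 [RRRRRBRBBBBBB]  L=[-5, -19/4, -37/8, -73/16, -145/32, -289/64, -577/128]  R=[-9/2, -4, -3, -2, -1, 0]  gives -1153/256
value_14 [RRRRRBRBBBBBBR]  L=[-5, -19/4, -37/8, -73/16, -145/32, -289/64, -577/128]  R=[-1153/256, -9/2, -4, -3, -2, -1, 0]  gives -2307/512
value_15 [RRRRRBRBBBBBBRR]  L=[-5, -19/4, -37/8, -73/16, -145/32, -289/64, -577/128]  R=[-2307/512, -1153/256, -9/2, -4, -3, -2, -1, 0]  gives -4615/1024

-4615/1024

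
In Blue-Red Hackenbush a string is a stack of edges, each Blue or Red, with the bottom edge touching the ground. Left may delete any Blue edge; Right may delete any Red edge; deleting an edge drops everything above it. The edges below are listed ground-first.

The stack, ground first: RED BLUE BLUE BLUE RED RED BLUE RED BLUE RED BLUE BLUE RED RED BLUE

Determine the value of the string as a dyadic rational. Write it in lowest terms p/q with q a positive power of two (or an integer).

-3405/16384

Recurse on prefixes of the 15-edge string RED BLUE BLUE BLUE RED RED BLUE RED BLUE RED BLUE BLUE RED RED BLUE:
value_1 [R]  L=[]  R=[0]  ⇒ -1
value_2 [RB]  L=[-1]  R=[0]  ⇒ -1/2
value_3 [RBB]  L=[-1, -1/2]  R=[0]  ⇒ -1/4
value_4 [RBBB]  L=[-1, -1/2, -1/4]  R=[0]  ⇒ -1/8
value_5 [RBBBR]  L=[-1, -1/2, -1/4]  R=[-1/8, 0]  ⇒ -3/16
value_6 [RBBBRR]  L=[-1, -1/2, -1/4]  R=[-3/16, -1/8, 0]  ⇒ -7/32
value_7 [RBBBRRB]  L=[-1, -1/2, -1/4, -7/32]  R=[-3/16, -1/8, 0]  ⇒ -13/64
value_8 [RBBBRRBR]  L=[-1, -1/2, -1/4, -7/32]  R=[-13/64, -3/16, -1/8, 0]  ⇒ -27/128
value_9 [RBBBRRBRB]  L=[-1, -1/2, -1/4, -7/32, -27/128]  R=[-13/64, -3/16, -1/8, 0]  ⇒ -53/256
value_10 [RBBBRRBRBR]  L=[-1, -1/2, -1/4, -7/32, -27/128]  R=[-53/256, -13/64, -3/16, -1/8, 0]  ⇒ -107/512
value_11 [RBBBRRBRBRB]  L=[-1, -1/2, -1/4, -7/32, -27/128, -107/512]  R=[-53/256, -13/64, -3/16, -1/8, 0]  ⇒ -213/1024
value_12 [RBBBRRBRBRBB]  L=[-1, -1/2, -1/4, -7/32, -27/128, -107/512, -213/1024]  R=[-53/256, -13/64, -3/16, -1/8, 0]  ⇒ -425/2048
value_13 [RBBBRRBRBRBBR]  L=[-1, -1/2, -1/4, -7/32, -27/128, -107/512, -213/1024]  R=[-425/2048, -53/256, -13/64, -3/16, -1/8, 0]  ⇒ -851/4096
value_14 [RBBBRRBRBRBBRR]  L=[-1, -1/2, -1/4, -7/32, -27/128, -107/512, -213/1024]  R=[-851/4096, -425/2048, -53/256, -13/64, -3/16, -1/8, 0]  ⇒ -1703/8192
value_15 [RBBBRRBRBRBBRRB]  L=[-1, -1/2, -1/4, -7/32, -27/128, -107/512, -213/1024, -1703/8192]  R=[-851/4096, -425/2048, -53/256, -13/64, -3/16, -1/8, 0]  ⇒ -3405/16384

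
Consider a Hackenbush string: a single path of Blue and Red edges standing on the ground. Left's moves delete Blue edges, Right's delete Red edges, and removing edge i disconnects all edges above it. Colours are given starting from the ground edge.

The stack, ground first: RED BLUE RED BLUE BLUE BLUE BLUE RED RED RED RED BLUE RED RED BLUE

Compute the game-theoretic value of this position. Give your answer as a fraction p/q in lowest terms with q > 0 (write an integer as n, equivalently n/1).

g_1 [R]  L=[∅]  R=[0]  = -1
g_2 [RB]  L=[-1]  R=[0]  = -1/2
g_3 [RBR]  L=[-1]  R=[-1/2, 0]  = -3/4
g_4 [RBRB]  L=[-1, -3/4]  R=[-1/2, 0]  = -5/8
g_5 [RBRBB]  L=[-1, -3/4, -5/8]  R=[-1/2, 0]  = -9/16
g_6 [RBRBBB]  L=[-1, -3/4, -5/8, -9/16]  R=[-1/2, 0]  = -17/32
g_7 [RBRBBBB]  L=[-1, -3/4, -5/8, -9/16, -17/32]  R=[-1/2, 0]  = -33/64
g_8 [RBRBBBBR]  L=[-1, -3/4, -5/8, -9/16, -17/32]  R=[-33/64, -1/2, 0]  = -67/128
g_9 [RBRBBBBRR]  L=[-1, -3/4, -5/8, -9/16, -17/32]  R=[-67/128, -33/64, -1/2, 0]  = -135/256
g_10 [RBRBBBBRRR]  L=[-1, -3/4, -5/8, -9/16, -17/32]  R=[-135/256, -67/128, -33/64, -1/2, 0]  = -271/512
g_11 [RBRBBBBRRRR]  L=[-1, -3/4, -5/8, -9/16, -17/32]  R=[-271/512, -135/256, -67/128, -33/64, -1/2, 0]  = -543/1024
g_12 [RBRBBBBRRRRB]  L=[-1, -3/4, -5/8, -9/16, -17/32, -543/1024]  R=[-271/512, -135/256, -67/128, -33/64, -1/2, 0]  = -1085/2048
g_13 [RBRBBBBRRRRBR]  L=[-1, -3/4, -5/8, -9/16, -17/32, -543/1024]  R=[-1085/2048, -271/512, -135/256, -67/128, -33/64, -1/2, 0]  = -2171/4096
g_14 [RBRBBBBRRRRBRR]  L=[-1, -3/4, -5/8, -9/16, -17/32, -543/1024]  R=[-2171/4096, -1085/2048, -271/512, -135/256, -67/128, -33/64, -1/2, 0]  = -4343/8192
g_15 [RBRBBBBRRRRBRRB]  L=[-1, -3/4, -5/8, -9/16, -17/32, -543/1024, -4343/8192]  R=[-2171/4096, -1085/2048, -271/512, -135/256, -67/128, -33/64, -1/2, 0]  = -8685/16384

-8685/16384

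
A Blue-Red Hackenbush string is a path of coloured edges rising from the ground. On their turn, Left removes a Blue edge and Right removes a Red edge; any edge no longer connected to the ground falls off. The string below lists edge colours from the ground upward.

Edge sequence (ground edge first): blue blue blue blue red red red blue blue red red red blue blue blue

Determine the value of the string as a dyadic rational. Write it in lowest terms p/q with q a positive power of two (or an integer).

6543/2048

Recurse on prefixes of the 15-edge string blue blue blue blue red red red blue blue red red red blue blue blue:
1 of 15 · b · max L 0 · min R +∞ → 1
2 of 15 · bb · max L 1 · min R +∞ → 2
3 of 15 · bbb · max L 2 · min R +∞ → 3
4 of 15 · bbbb · max L 3 · min R +∞ → 4
5 of 15 · bbbbr · max L 3 · min R 4 → 7/2
6 of 15 · bbbbrr · max L 3 · min R 7/2 → 13/4
7 of 15 · bbbbrrr · max L 3 · min R 13/4 → 25/8
8 of 15 · bbbbrrrb · max L 25/8 · min R 13/4 → 51/16
9 of 15 · bbbbrrrbb · max L 51/16 · min R 13/4 → 103/32
10 of 15 · bbbbrrrbbr · max L 51/16 · min R 103/32 → 205/64
11 of 15 · bbbbrrrbbrr · max L 51/16 · min R 205/64 → 409/128
12 of 15 · bbbbrrrbbrrr · max L 51/16 · min R 409/128 → 817/256
13 of 15 · bbbbrrrbbrrrb · max L 817/256 · min R 409/128 → 1635/512
14 of 15 · bbbbrrrbbrrrbb · max L 1635/512 · min R 409/128 → 3271/1024
15 of 15 · bbbbrrrbbrrrbbb · max L 3271/1024 · min R 409/128 → 6543/2048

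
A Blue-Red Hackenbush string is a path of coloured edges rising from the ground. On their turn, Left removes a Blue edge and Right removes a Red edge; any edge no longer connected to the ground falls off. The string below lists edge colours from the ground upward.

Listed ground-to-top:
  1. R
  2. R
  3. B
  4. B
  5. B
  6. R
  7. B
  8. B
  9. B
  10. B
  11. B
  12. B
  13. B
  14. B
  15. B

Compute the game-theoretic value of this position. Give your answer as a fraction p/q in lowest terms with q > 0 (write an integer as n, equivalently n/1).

G(R) = { (no moves) | 0 } ⇒ -1
G(RR) = { (no moves) | -1,0 } ⇒ -2
G(RRB) = { -2 | -1,0 } ⇒ -3/2
G(RRBB) = { -2,-3/2 | -1,0 } ⇒ -5/4
G(RRBBB) = { -2,-3/2,-5/4 | -1,0 } ⇒ -9/8
G(RRBBBR) = { -2,-3/2,-5/4 | -9/8,-1,0 } ⇒ -19/16
G(RRBBBRB) = { -2,-3/2,-5/4,-19/16 | -9/8,-1,0 } ⇒ -37/32
G(RRBBBRBB) = { -2,-3/2,-5/4,-19/16,-37/32 | -9/8,-1,0 } ⇒ -73/64
G(RRBBBRBBB) = { -2,-3/2,-5/4,-19/16,-37/32,-73/64 | -9/8,-1,0 } ⇒ -145/128
G(RRBBBRBBBB) = { -2,-3/2,-5/4,-19/16,-37/32,-73/64,-145/128 | -9/8,-1,0 } ⇒ -289/256
G(RRBBBRBBBBB) = { -2,-3/2,-5/4,-19/16,-37/32,-73/64,-145/128,-289/256 | -9/8,-1,0 } ⇒ -577/512
G(RRBBBRBBBBBB) = { -2,-3/2,-5/4,-19/16,-37/32,-73/64,-145/128,-289/256,-577/512 | -9/8,-1,0 } ⇒ -1153/1024
G(RRBBBRBBBBBBB) = { -2,-3/2,-5/4,-19/16,-37/32,-73/64,-145/128,-289/256,-577/512,-1153/1024 | -9/8,-1,0 } ⇒ -2305/2048
G(RRBBBRBBBBBBBB) = { -2,-3/2,-5/4,-19/16,-37/32,-73/64,-145/128,-289/256,-577/512,-1153/1024,-2305/2048 | -9/8,-1,0 } ⇒ -4609/4096
G(RRBBBRBBBBBBBBB) = { -2,-3/2,-5/4,-19/16,-37/32,-73/64,-145/128,-289/256,-577/512,-1153/1024,-2305/2048,-4609/4096 | -9/8,-1,0 } ⇒ -9217/8192

-9217/8192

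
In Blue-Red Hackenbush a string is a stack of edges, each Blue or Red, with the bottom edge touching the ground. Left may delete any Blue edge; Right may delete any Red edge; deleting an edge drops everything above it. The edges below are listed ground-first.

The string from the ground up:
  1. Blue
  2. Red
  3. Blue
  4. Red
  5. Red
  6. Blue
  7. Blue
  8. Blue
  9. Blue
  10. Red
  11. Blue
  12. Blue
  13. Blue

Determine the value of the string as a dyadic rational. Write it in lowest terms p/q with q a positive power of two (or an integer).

2543/4096

Prefix values for Blue Red Blue Red Red Blue Blue Blue Blue Red Blue Blue Blue via {L|R} + simplicity:
B: Left { 0 }, Right { (no moves) } → simplest 1
BR: Left { 0 }, Right { 1 } → simplest 1/2
BRB: Left { 0; 1/2 }, Right { 1 } → simplest 3/4
BRBR: Left { 0; 1/2 }, Right { 3/4; 1 } → simplest 5/8
BRBRR: Left { 0; 1/2 }, Right { 5/8; 3/4; 1 } → simplest 9/16
BRBRRB: Left { 0; 1/2; 9/16 }, Right { 5/8; 3/4; 1 } → simplest 19/32
BRBRRBB: Left { 0; 1/2; 9/16; 19/32 }, Right { 5/8; 3/4; 1 } → simplest 39/64
BRBRRBBB: Left { 0; 1/2; 9/16; 19/32; 39/64 }, Right { 5/8; 3/4; 1 } → simplest 79/128
BRBRRBBBB: Left { 0; 1/2; 9/16; 19/32; 39/64; 79/128 }, Right { 5/8; 3/4; 1 } → simplest 159/256
BRBRRBBBBR: Left { 0; 1/2; 9/16; 19/32; 39/64; 79/128 }, Right { 159/256; 5/8; 3/4; 1 } → simplest 317/512
BRBRRBBBBRB: Left { 0; 1/2; 9/16; 19/32; 39/64; 79/128; 317/512 }, Right { 159/256; 5/8; 3/4; 1 } → simplest 635/1024
BRBRRBBBBRBB: Left { 0; 1/2; 9/16; 19/32; 39/64; 79/128; 317/512; 635/1024 }, Right { 159/256; 5/8; 3/4; 1 } → simplest 1271/2048
BRBRRBBBBRBBB: Left { 0; 1/2; 9/16; 19/32; 39/64; 79/128; 317/512; 635/1024; 1271/2048 }, Right { 159/256; 5/8; 3/4; 1 } → simplest 2543/4096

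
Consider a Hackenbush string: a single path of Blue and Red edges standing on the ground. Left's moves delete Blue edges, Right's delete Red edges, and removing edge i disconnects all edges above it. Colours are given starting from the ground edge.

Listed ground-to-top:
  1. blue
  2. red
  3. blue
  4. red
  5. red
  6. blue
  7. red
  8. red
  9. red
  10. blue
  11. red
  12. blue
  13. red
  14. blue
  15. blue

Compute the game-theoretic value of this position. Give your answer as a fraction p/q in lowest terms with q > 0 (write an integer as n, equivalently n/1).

9303/16384

Prefix values for blue red blue red red blue red red red blue red blue red blue blue via {L|R} + simplicity:
step 1: add blue to get b; options L={ 0 } R={ · } gives 1
step 2: add red to get br; options L={ 0 } R={ 1 } gives 1/2
step 3: add blue to get brb; options L={ 0,1/2 } R={ 1 } gives 3/4
step 4: add red to get brbr; options L={ 0,1/2 } R={ 3/4,1 } gives 5/8
step 5: add red to get brbrr; options L={ 0,1/2 } R={ 5/8,3/4,1 } gives 9/16
step 6: add blue to get brbrrb; options L={ 0,1/2,9/16 } R={ 5/8,3/4,1 } gives 19/32
step 7: add red to get brbrrbr; options L={ 0,1/2,9/16 } R={ 19/32,5/8,3/4,1 } gives 37/64
step 8: add red to get brbrrbrr; options L={ 0,1/2,9/16 } R={ 37/64,19/32,5/8,3/4,1 } gives 73/128
step 9: add red to get brbrrbrrr; options L={ 0,1/2,9/16 } R={ 73/128,37/64,19/32,5/8,3/4,1 } gives 145/256
step 10: add blue to get brbrrbrrrb; options L={ 0,1/2,9/16,145/256 } R={ 73/128,37/64,19/32,5/8,3/4,1 } gives 291/512
step 11: add red to get brbrrbrrrbr; options L={ 0,1/2,9/16,145/256 } R={ 291/512,73/128,37/64,19/32,5/8,3/4,1 } gives 581/1024
step 12: add blue to get brbrrbrrrbrb; options L={ 0,1/2,9/16,145/256,581/1024 } R={ 291/512,73/128,37/64,19/32,5/8,3/4,1 } gives 1163/2048
step 13: add red to get brbrrbrrrbrbr; options L={ 0,1/2,9/16,145/256,581/1024 } R={ 1163/2048,291/512,73/128,37/64,19/32,5/8,3/4,1 } gives 2325/4096
step 14: add blue to get brbrrbrrrbrbrb; options L={ 0,1/2,9/16,145/256,581/1024,2325/4096 } R={ 1163/2048,291/512,73/128,37/64,19/32,5/8,3/4,1 } gives 4651/8192
step 15: add blue to get brbrrbrrrbrbrbb; options L={ 0,1/2,9/16,145/256,581/1024,2325/4096,4651/8192 } R={ 1163/2048,291/512,73/128,37/64,19/32,5/8,3/4,1 } gives 9303/16384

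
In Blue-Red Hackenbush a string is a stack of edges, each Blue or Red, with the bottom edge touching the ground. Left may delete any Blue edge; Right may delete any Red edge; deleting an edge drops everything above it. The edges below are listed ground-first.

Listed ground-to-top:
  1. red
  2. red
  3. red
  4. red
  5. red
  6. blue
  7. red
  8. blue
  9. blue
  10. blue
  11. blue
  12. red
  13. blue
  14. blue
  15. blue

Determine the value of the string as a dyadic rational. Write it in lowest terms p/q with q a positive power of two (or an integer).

edge 1 of 15 (red): { — | 0 } → -1
edge 2 of 15 (red): { — | -1 0 } → -2
edge 3 of 15 (red): { — | -2 -1 0 } → -3
edge 4 of 15 (red): { — | -3 -2 -1 0 } → -4
edge 5 of 15 (red): { — | -4 -3 -2 -1 0 } → -5
edge 6 of 15 (blue): { -5 | -4 -3 -2 -1 0 } → -9/2
edge 7 of 15 (red): { -5 | -9/2 -4 -3 -2 -1 0 } → -19/4
edge 8 of 15 (blue): { -5 -19/4 | -9/2 -4 -3 -2 -1 0 } → -37/8
edge 9 of 15 (blue): { -5 -19/4 -37/8 | -9/2 -4 -3 -2 -1 0 } → -73/16
edge 10 of 15 (blue): { -5 -19/4 -37/8 -73/16 | -9/2 -4 -3 -2 -1 0 } → -145/32
edge 11 of 15 (blue): { -5 -19/4 -37/8 -73/16 -145/32 | -9/2 -4 -3 -2 -1 0 } → -289/64
edge 12 of 15 (red): { -5 -19/4 -37/8 -73/16 -145/32 | -289/64 -9/2 -4 -3 -2 -1 0 } → -579/128
edge 13 of 15 (blue): { -5 -19/4 -37/8 -73/16 -145/32 -579/128 | -289/64 -9/2 -4 -3 -2 -1 0 } → -1157/256
edge 14 of 15 (blue): { -5 -19/4 -37/8 -73/16 -145/32 -579/128 -1157/256 | -289/64 -9/2 -4 -3 -2 -1 0 } → -2313/512
edge 15 of 15 (blue): { -5 -19/4 -37/8 -73/16 -145/32 -579/128 -1157/256 -2313/512 | -289/64 -9/2 -4 -3 -2 -1 0 } → -4625/1024

-4625/1024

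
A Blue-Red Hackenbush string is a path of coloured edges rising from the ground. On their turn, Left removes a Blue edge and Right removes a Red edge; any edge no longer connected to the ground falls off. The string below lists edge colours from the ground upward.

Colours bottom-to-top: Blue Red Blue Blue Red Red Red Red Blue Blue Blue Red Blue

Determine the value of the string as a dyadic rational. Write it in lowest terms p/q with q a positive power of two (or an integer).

Build v(s[:k]) for k = 1..13, string s = Blue Red Blue Blue Red Red Red Red Blue Blue Blue Red Blue.
step 1: add Blue to get B; options L={ 0 } R={ · } ⇒ 1
step 2: add Red to get BR; options L={ 0 } R={ 1 } ⇒ 1/2
step 3: add Blue to get BRB; options L={ 0 1/2 } R={ 1 } ⇒ 3/4
step 4: add Blue to get BRBB; options L={ 0 1/2 3/4 } R={ 1 } ⇒ 7/8
step 5: add Red to get BRBBR; options L={ 0 1/2 3/4 } R={ 7/8 1 } ⇒ 13/16
step 6: add Red to get BRBBRR; options L={ 0 1/2 3/4 } R={ 13/16 7/8 1 } ⇒ 25/32
step 7: add Red to get BRBBRRR; options L={ 0 1/2 3/4 } R={ 25/32 13/16 7/8 1 } ⇒ 49/64
step 8: add Red to get BRBBRRRR; options L={ 0 1/2 3/4 } R={ 49/64 25/32 13/16 7/8 1 } ⇒ 97/128
step 9: add Blue to get BRBBRRRRB; options L={ 0 1/2 3/4 97/128 } R={ 49/64 25/32 13/16 7/8 1 } ⇒ 195/256
step 10: add Blue to get BRBBRRRRBB; options L={ 0 1/2 3/4 97/128 195/256 } R={ 49/64 25/32 13/16 7/8 1 } ⇒ 391/512
step 11: add Blue to get BRBBRRRRBBB; options L={ 0 1/2 3/4 97/128 195/256 391/512 } R={ 49/64 25/32 13/16 7/8 1 } ⇒ 783/1024
step 12: add Red to get BRBBRRRRBBBR; options L={ 0 1/2 3/4 97/128 195/256 391/512 } R={ 783/1024 49/64 25/32 13/16 7/8 1 } ⇒ 1565/2048
step 13: add Blue to get BRBBRRRRBBBRB; options L={ 0 1/2 3/4 97/128 195/256 391/512 1565/2048 } R={ 783/1024 49/64 25/32 13/16 7/8 1 } ⇒ 3131/4096

3131/4096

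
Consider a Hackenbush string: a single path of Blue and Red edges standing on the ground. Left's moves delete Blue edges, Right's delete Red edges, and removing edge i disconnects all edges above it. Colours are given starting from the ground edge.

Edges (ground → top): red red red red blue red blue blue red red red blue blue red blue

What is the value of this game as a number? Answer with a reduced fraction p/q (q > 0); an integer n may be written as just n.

-7397/2048

Build g(s[:k]) for k = 1..15, string s = red red red red blue red blue blue red red red blue blue red blue.
g(r) = { · | 0 } -> -1
g(rr) = { · | -1; 0 } -> -2
g(rrr) = { · | -2; -1; 0 } -> -3
g(rrrr) = { · | -3; -2; -1; 0 } -> -4
g(rrrrb) = { -4 | -3; -2; -1; 0 } -> -7/2
g(rrrrbr) = { -4 | -7/2; -3; -2; -1; 0 } -> -15/4
g(rrrrbrb) = { -4; -15/4 | -7/2; -3; -2; -1; 0 } -> -29/8
g(rrrrbrbb) = { -4; -15/4; -29/8 | -7/2; -3; -2; -1; 0 } -> -57/16
g(rrrrbrbbr) = { -4; -15/4; -29/8 | -57/16; -7/2; -3; -2; -1; 0 } -> -115/32
g(rrrrbrbbrr) = { -4; -15/4; -29/8 | -115/32; -57/16; -7/2; -3; -2; -1; 0 } -> -231/64
g(rrrrbrbbrrr) = { -4; -15/4; -29/8 | -231/64; -115/32; -57/16; -7/2; -3; -2; -1; 0 } -> -463/128
g(rrrrbrbbrrrb) = { -4; -15/4; -29/8; -463/128 | -231/64; -115/32; -57/16; -7/2; -3; -2; -1; 0 } -> -925/256
g(rrrrbrbbrrrbb) = { -4; -15/4; -29/8; -463/128; -925/256 | -231/64; -115/32; -57/16; -7/2; -3; -2; -1; 0 } -> -1849/512
g(rrrrbrbbrrrbbr) = { -4; -15/4; -29/8; -463/128; -925/256 | -1849/512; -231/64; -115/32; -57/16; -7/2; -3; -2; -1; 0 } -> -3699/1024
g(rrrrbrbbrrrbbrb) = { -4; -15/4; -29/8; -463/128; -925/256; -3699/1024 | -1849/512; -231/64; -115/32; -57/16; -7/2; -3; -2; -1; 0 } -> -7397/2048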